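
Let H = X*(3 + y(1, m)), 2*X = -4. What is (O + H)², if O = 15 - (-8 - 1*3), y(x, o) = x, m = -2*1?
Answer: 324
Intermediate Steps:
X = -2 (X = (½)*(-4) = -2)
m = -2
H = -8 (H = -2*(3 + 1) = -2*4 = -8)
O = 26 (O = 15 - (-8 - 3) = 15 - 1*(-11) = 15 + 11 = 26)
(O + H)² = (26 - 8)² = 18² = 324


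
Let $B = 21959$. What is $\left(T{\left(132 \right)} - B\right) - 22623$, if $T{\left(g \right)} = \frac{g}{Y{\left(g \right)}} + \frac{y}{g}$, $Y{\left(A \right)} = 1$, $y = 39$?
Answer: $- \frac{1955787}{44} \approx -44450.0$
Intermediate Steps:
$T{\left(g \right)} = g + \frac{39}{g}$ ($T{\left(g \right)} = \frac{g}{1} + \frac{39}{g} = g 1 + \frac{39}{g} = g + \frac{39}{g}$)
$\left(T{\left(132 \right)} - B\right) - 22623 = \left(\left(132 + \frac{39}{132}\right) - 21959\right) - 22623 = \left(\left(132 + 39 \cdot \frac{1}{132}\right) - 21959\right) - 22623 = \left(\left(132 + \frac{13}{44}\right) - 21959\right) - 22623 = \left(\frac{5821}{44} - 21959\right) - 22623 = - \frac{960375}{44} - 22623 = - \frac{1955787}{44}$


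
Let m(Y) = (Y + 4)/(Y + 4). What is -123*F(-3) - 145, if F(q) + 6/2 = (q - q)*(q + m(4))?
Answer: 224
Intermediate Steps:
m(Y) = 1 (m(Y) = (4 + Y)/(4 + Y) = 1)
F(q) = -3 (F(q) = -3 + (q - q)*(q + 1) = -3 + 0*(1 + q) = -3 + 0 = -3)
-123*F(-3) - 145 = -123*(-3) - 145 = 369 - 145 = 224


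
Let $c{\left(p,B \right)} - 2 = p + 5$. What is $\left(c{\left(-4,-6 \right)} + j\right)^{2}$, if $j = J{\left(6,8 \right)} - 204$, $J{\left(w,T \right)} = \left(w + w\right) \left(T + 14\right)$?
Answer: $3969$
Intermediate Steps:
$c{\left(p,B \right)} = 7 + p$ ($c{\left(p,B \right)} = 2 + \left(p + 5\right) = 2 + \left(5 + p\right) = 7 + p$)
$J{\left(w,T \right)} = 2 w \left(14 + T\right)$
$j = 60$ ($j = 2 \cdot 6 \left(14 + 8\right) - 204 = 2 \cdot 6 \cdot 22 - 204 = 264 - 204 = 60$)
$\left(c{\left(-4,-6 \right)} + j\right)^{2} = \left(\left(7 - 4\right) + 60\right)^{2} = \left(3 + 60\right)^{2} = 63^{2} = 3969$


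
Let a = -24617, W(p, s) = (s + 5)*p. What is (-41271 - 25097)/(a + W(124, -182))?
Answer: 66368/46565 ≈ 1.4253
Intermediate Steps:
W(p, s) = p*(5 + s) (W(p, s) = (5 + s)*p = p*(5 + s))
(-41271 - 25097)/(a + W(124, -182)) = (-41271 - 25097)/(-24617 + 124*(5 - 182)) = -66368/(-24617 + 124*(-177)) = -66368/(-24617 - 21948) = -66368/(-46565) = -66368*(-1/46565) = 66368/46565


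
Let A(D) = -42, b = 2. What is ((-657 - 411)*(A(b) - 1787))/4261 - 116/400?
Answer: 195213631/426100 ≈ 458.14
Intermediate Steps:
((-657 - 411)*(A(b) - 1787))/4261 - 116/400 = ((-657 - 411)*(-42 - 1787))/4261 - 116/400 = -1068*(-1829)*(1/4261) - 116*1/400 = 1953372*(1/4261) - 29/100 = 1953372/4261 - 29/100 = 195213631/426100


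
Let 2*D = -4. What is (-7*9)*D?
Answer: 126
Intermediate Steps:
D = -2 (D = (1/2)*(-4) = -2)
(-7*9)*D = -7*9*(-2) = -63*(-2) = 126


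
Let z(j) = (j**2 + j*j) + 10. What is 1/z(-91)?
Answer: 1/16572 ≈ 6.0343e-5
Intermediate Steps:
z(j) = 10 + 2*j**2 (z(j) = (j**2 + j**2) + 10 = 2*j**2 + 10 = 10 + 2*j**2)
1/z(-91) = 1/(10 + 2*(-91)**2) = 1/(10 + 2*8281) = 1/(10 + 16562) = 1/16572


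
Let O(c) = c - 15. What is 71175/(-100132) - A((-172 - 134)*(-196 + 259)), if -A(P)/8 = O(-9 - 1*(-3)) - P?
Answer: 15425864217/100132 ≈ 1.5406e+5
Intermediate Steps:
O(c) = -15 + c
A(P) = 168 + 8*P (A(P) = -8*((-15 + (-9 - 1*(-3))) - P) = -8*((-15 + (-9 + 3)) - P) = -8*((-15 - 6) - P) = -8*(-21 - P) = 168 + 8*P)
71175/(-100132) - A((-172 - 134)*(-196 + 259)) = 71175/(-100132) - (168 + 8*((-172 - 134)*(-196 + 259))) = 71175*(-1/100132) - (168 + 8*(-306*63)) = -71175/100132 - (168 + 8*(-19278)) = -71175/100132 - (168 - 154224) = -71175/100132 - 1*(-154056) = -71175/100132 + 154056 = 15425864217/100132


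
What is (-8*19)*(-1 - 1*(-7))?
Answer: -912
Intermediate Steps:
(-8*19)*(-1 - 1*(-7)) = -152*(-1 + 7) = -152*6 = -912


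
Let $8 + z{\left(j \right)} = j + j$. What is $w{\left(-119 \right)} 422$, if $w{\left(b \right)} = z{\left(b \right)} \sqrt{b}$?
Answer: $- 103812 i \sqrt{119} \approx - 1.1325 \cdot 10^{6} i$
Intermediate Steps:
$z{\left(j \right)} = -8 + 2 j$ ($z{\left(j \right)} = -8 + \left(j + j\right) = -8 + 2 j$)
$w{\left(b \right)} = \sqrt{b} \left(-8 + 2 b\right)$ ($w{\left(b \right)} = \left(-8 + 2 b\right) \sqrt{b} = \sqrt{b} \left(-8 + 2 b\right)$)
$w{\left(-119 \right)} 422 = 2 \sqrt{-119} \left(-4 - 119\right) 422 = 2 i \sqrt{119} \left(-123\right) 422 = - 246 i \sqrt{119} \cdot 422 = - 103812 i \sqrt{119}$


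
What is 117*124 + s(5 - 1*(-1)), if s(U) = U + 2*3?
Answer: 14520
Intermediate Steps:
s(U) = 6 + U (s(U) = U + 6 = 6 + U)
117*124 + s(5 - 1*(-1)) = 117*124 + (6 + (5 - 1*(-1))) = 14508 + (6 + (5 + 1)) = 14508 + (6 + 6) = 14508 + 12 = 14520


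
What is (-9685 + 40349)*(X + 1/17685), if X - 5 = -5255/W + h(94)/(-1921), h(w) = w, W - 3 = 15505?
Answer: 18628222379167018/131712875145 ≈ 1.4143e+5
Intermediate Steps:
W = 15508 (W = 3 + 15505 = 15508)
X = 137401733/29790868 (X = 5 + (-5255/15508 + 94/(-1921)) = 5 + (-5255*1/15508 + 94*(-1/1921)) = 5 + (-5255/15508 - 94/1921) = 5 - 11552607/29790868 = 137401733/29790868 ≈ 4.6122)
(-9685 + 40349)*(X + 1/17685) = (-9685 + 40349)*(137401733/29790868 + 1/17685) = 30664*(137401733/29790868 + 1/17685) = 30664*(2429979438973/526851500580) = 18628222379167018/131712875145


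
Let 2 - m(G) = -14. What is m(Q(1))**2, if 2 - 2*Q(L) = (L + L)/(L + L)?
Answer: 256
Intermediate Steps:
Q(L) = 1/2 (Q(L) = 1 - (L + L)/(2*(L + L)) = 1 - 2*L/(2*(2*L)) = 1 - 2*L*1/(2*L)/2 = 1 - 1/2*1 = 1 - 1/2 = 1/2)
m(G) = 16 (m(G) = 2 - 1*(-14) = 2 + 14 = 16)
m(Q(1))**2 = 16**2 = 256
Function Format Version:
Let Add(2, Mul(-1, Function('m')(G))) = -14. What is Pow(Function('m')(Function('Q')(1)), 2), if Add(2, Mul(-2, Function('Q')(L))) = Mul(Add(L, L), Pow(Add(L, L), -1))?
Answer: 256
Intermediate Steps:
Function('Q')(L) = Rational(1, 2) (Function('Q')(L) = Add(1, Mul(Rational(-1, 2), Mul(Add(L, L), Pow(Add(L, L), -1)))) = Add(1, Mul(Rational(-1, 2), Mul(Mul(2, L), Pow(Mul(2, L), -1)))) = Add(1, Mul(Rational(-1, 2), Mul(Mul(2, L), Mul(Rational(1, 2), Pow(L, -1))))) = Add(1, Mul(Rational(-1, 2), 1)) = Add(1, Rational(-1, 2)) = Rational(1, 2))
Function('m')(G) = 16 (Function('m')(G) = Add(2, Mul(-1, -14)) = Add(2, 14) = 16)
Pow(Function('m')(Function('Q')(1)), 2) = Pow(16, 2) = 256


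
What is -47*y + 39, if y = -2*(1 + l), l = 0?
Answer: 133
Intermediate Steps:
y = -2 (y = -2*(1 + 0) = -2*1 = -2)
-47*y + 39 = -47*(-2) + 39 = 94 + 39 = 133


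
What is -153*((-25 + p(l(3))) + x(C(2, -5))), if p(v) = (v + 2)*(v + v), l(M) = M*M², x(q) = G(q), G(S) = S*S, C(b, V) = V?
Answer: -239598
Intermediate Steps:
G(S) = S²
x(q) = q²
l(M) = M³
p(v) = 2*v*(2 + v) (p(v) = (2 + v)*(2*v) = 2*v*(2 + v))
-153*((-25 + p(l(3))) + x(C(2, -5))) = -153*((-25 + 2*3³*(2 + 3³)) + (-5)²) = -153*((-25 + 2*27*(2 + 27)) + 25) = -153*((-25 + 2*27*29) + 25) = -153*((-25 + 1566) + 25) = -153*(1541 + 25) = -153*1566 = -239598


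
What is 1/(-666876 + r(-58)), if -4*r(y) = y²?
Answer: -1/667717 ≈ -1.4976e-6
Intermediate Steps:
r(y) = -y²/4
1/(-666876 + r(-58)) = 1/(-666876 - ¼*(-58)²) = 1/(-666876 - ¼*3364) = 1/(-666876 - 841) = 1/(-667717) = -1/667717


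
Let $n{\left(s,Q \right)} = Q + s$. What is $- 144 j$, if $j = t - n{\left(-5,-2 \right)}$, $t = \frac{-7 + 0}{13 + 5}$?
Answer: $-952$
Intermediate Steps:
$t = - \frac{7}{18} \approx -0.38889$
$j = \frac{119}{18}$ ($j = - \frac{7}{18} - \left(-2 - 5\right) = - \frac{7}{18} - -7 = - \frac{7}{18} + 7 = \frac{119}{18} \approx 6.6111$)
$- 144 j = \left(-144\right) \frac{119}{18} = -952$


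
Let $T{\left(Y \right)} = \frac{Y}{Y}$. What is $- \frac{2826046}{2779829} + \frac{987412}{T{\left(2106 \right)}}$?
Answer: $\frac{2744833686502}{2779829} \approx 9.8741 \cdot 10^{5}$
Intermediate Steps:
$T{\left(Y \right)} = 1$
$- \frac{2826046}{2779829} + \frac{987412}{T{\left(2106 \right)}} = - \frac{2826046}{2779829} + \frac{987412}{1} = \left(-2826046\right) \frac{1}{2779829} + 987412 \cdot 1 = - \frac{2826046}{2779829} + 987412 = \frac{2744833686502}{2779829}$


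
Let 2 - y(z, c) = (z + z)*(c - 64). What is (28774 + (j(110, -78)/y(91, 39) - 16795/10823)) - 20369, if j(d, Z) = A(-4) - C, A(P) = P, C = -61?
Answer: 414007383951/49266296 ≈ 8403.5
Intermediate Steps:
j(d, Z) = 57 (j(d, Z) = -4 - 1*(-61) = -4 + 61 = 57)
y(z, c) = 2 - 2*z*(-64 + c) (y(z, c) = 2 - (z + z)*(c - 64) = 2 - 2*z*(-64 + c))
(28774 + (j(110, -78)/y(91, 39) - 16795/10823)) - 20369 = (28774 + (57/(2 + 128*91 - 2*39*91) - 16795/10823)) - 20369 = (28774 + (57/(2 + 11648 - 7098) - 16795*1/10823)) - 20369 = (28774 + (57/4552 - 16795/10823)) - 20369 = (28774 - 75833929/49266296) - 20369 = 1417512567175/49266296 - 20369 = 414007383951/49266296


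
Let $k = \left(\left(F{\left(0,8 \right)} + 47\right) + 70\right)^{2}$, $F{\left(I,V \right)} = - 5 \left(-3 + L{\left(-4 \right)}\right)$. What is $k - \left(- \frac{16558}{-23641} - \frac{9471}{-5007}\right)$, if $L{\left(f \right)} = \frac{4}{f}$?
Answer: $\frac{740462953562}{39456829} \approx 18766.0$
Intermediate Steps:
$F{\left(I,V \right)} = 20$ ($F{\left(I,V \right)} = - 5 \left(-3 + \frac{4}{-4}\right) = - 5 \left(-3 + 4 \left(- \frac{1}{4}\right)\right) = - 5 \left(-3 - 1\right) = \left(-5\right) \left(-4\right) = 20$)
$k = 18769$ ($k = \left(\left(20 + 47\right) + 70\right)^{2} = \left(67 + 70\right)^{2} = 137^{2} = 18769$)
$k - \left(- \frac{16558}{-23641} - \frac{9471}{-5007}\right) = 18769 - \left(- \frac{16558}{-23641} - \frac{9471}{-5007}\right) = 18769 - \left(\left(-16558\right) \left(- \frac{1}{23641}\right) - - \frac{3157}{1669}\right) = 18769 - \left(\frac{16558}{23641} + \frac{3157}{1669}\right) = 18769 - \frac{102269939}{39456829} = \frac{740462953562}{39456829}$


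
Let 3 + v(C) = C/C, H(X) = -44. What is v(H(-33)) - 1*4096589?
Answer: -4096591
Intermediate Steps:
v(C) = -2 (v(C) = -3 + C/C = -3 + 1 = -2)
v(H(-33)) - 1*4096589 = -2 - 1*4096589 = -2 - 4096589 = -4096591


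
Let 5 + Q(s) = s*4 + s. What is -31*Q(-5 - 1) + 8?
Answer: 1093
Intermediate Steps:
Q(s) = -5 + 5*s (Q(s) = -5 + (s*4 + s) = -5 + (4*s + s) = -5 + 5*s)
-31*Q(-5 - 1) + 8 = -31*(-5 + 5*(-5 - 1)) + 8 = -31*(-5 + 5*(-6)) + 8 = -31*(-5 - 30) + 8 = -31*(-35) + 8 = 1085 + 8 = 1093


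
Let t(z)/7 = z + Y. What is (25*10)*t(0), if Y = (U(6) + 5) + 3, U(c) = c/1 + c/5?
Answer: 26600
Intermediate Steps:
U(c) = 6*c/5 (U(c) = c*1 + c*(1/5) = c + c/5 = 6*c/5)
Y = 76/5 (Y = ((6/5)*6 + 5) + 3 = (36/5 + 5) + 3 = 61/5 + 3 = 76/5 ≈ 15.200)
t(z) = 532/5 + 7*z (t(z) = 7*(z + 76/5) = 7*(76/5 + z) = 532/5 + 7*z)
(25*10)*t(0) = (25*10)*(532/5 + 7*0) = 250*(532/5 + 0) = 250*(532/5) = 26600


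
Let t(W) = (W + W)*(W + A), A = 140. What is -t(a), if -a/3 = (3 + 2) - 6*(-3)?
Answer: 9798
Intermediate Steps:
a = -69 (a = -3*((3 + 2) - 6*(-3)) = -3*(5 + 18) = -3*23 = -69)
t(W) = 2*W*(140 + W) (t(W) = (W + W)*(W + 140) = (2*W)*(140 + W) = 2*W*(140 + W))
-t(a) = -2*(-69)*(140 - 69) = -2*(-69)*71 = -1*(-9798) = 9798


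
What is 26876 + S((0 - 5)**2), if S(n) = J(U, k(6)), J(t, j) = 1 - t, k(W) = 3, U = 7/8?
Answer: 215009/8 ≈ 26876.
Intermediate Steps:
U = 7/8 (U = 7*(1/8) = 7/8 ≈ 0.87500)
S(n) = 1/8 (S(n) = 1 - 1*7/8 = 1 - 7/8 = 1/8)
26876 + S((0 - 5)**2) = 26876 + 1/8 = 215009/8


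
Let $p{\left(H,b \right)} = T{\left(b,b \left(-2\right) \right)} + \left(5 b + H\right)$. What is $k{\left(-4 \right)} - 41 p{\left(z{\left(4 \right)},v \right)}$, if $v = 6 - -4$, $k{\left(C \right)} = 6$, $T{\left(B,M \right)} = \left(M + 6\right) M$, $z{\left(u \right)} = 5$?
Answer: $-13729$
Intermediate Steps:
$T{\left(B,M \right)} = M \left(6 + M\right)$ ($T{\left(B,M \right)} = \left(6 + M\right) M = M \left(6 + M\right)$)
$v = 10$ ($v = 6 + 4 = 10$)
$p{\left(H,b \right)} = H + 5 b - 2 b \left(6 - 2 b\right)$ ($p{\left(H,b \right)} = b \left(-2\right) \left(6 + b \left(-2\right)\right) + \left(5 b + H\right) = - 2 b \left(6 - 2 b\right) + \left(H + 5 b\right) = H + 5 b - 2 b \left(6 - 2 b\right)$)
$k{\left(-4 \right)} - 41 p{\left(z{\left(4 \right)},v \right)} = 6 - 41 \left(5 - 70 + 4 \cdot 10^{2}\right) = 6 - 41 \left(5 - 70 + 4 \cdot 100\right) = 6 - 41 \left(5 - 70 + 400\right) = 6 - 13735 = -13729$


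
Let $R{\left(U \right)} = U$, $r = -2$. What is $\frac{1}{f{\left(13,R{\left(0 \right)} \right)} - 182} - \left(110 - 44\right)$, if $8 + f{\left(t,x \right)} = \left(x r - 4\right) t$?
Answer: $- \frac{15973}{242} \approx -66.004$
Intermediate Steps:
$f{\left(t,x \right)} = -8 + t \left(-4 - 2 x\right)$ ($f{\left(t,x \right)} = -8 + \left(x \left(-2\right) - 4\right) t = -8 + \left(- 2 x - 4\right) t = -8 + \left(-4 - 2 x\right) t = -8 + t \left(-4 - 2 x\right)$)
$\frac{1}{f{\left(13,R{\left(0 \right)} \right)} - 182} - \left(110 - 44\right) = \frac{1}{\left(-8 - 52 - 26 \cdot 0\right) - 182} - \left(110 - 44\right) = \frac{1}{\left(-8 - 52 + 0\right) - 182} - \left(110 - 44\right) = \frac{1}{-60 - 182} - 66 = \frac{1}{-242} - 66 = - \frac{1}{242} - 66 = - \frac{15973}{242}$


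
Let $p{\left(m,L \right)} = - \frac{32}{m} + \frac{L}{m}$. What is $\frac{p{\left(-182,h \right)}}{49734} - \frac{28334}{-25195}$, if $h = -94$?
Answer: $\frac{2035483087}{1809958410} \approx 1.1246$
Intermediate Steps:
$\frac{p{\left(-182,h \right)}}{49734} - \frac{28334}{-25195} = \frac{\frac{1}{-182} \left(-32 - 94\right)}{49734} - \frac{28334}{-25195} = \left(- \frac{1}{182}\right) \left(-126\right) \frac{1}{49734} - - \frac{28334}{25195} = \frac{9}{13} \cdot \frac{1}{49734} + \frac{28334}{25195} = \frac{1}{71838} + \frac{28334}{25195} = \frac{2035483087}{1809958410}$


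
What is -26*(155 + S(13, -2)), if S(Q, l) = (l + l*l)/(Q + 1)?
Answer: -28236/7 ≈ -4033.7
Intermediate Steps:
S(Q, l) = (l + l²)/(1 + Q)
-26*(155 + S(13, -2)) = -26*(155 - 2*(1 - 2)/(1 + 13)) = -26*(155 - 2*(-1)/14) = -26*(155 - 2*1/14*(-1)) = -26*(155 + ⅐) = -26*1086/7 = -28236/7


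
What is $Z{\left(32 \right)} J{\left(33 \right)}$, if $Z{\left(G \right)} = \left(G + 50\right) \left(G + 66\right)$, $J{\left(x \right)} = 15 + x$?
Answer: $385728$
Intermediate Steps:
$Z{\left(G \right)} = \left(50 + G\right) \left(66 + G\right)$
$Z{\left(32 \right)} J{\left(33 \right)} = \left(3300 + 32^{2} + 116 \cdot 32\right) \left(15 + 33\right) = \left(3300 + 1024 + 3712\right) 48 = 8036 \cdot 48 = 385728$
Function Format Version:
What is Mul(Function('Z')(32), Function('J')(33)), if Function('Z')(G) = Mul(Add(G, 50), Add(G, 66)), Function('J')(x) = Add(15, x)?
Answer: 385728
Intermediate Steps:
Function('Z')(G) = Mul(Add(50, G), Add(66, G))
Mul(Function('Z')(32), Function('J')(33)) = Mul(Add(3300, Pow(32, 2), Mul(116, 32)), Add(15, 33)) = Mul(Add(3300, 1024, 3712), 48) = Mul(8036, 48) = 385728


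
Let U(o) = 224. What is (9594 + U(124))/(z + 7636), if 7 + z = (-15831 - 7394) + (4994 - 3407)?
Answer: -9818/14009 ≈ -0.70084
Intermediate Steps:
z = -21645 (z = -7 + ((-15831 - 7394) + (4994 - 3407)) = -7 + (-23225 + 1587) = -7 - 21638 = -21645)
(9594 + U(124))/(z + 7636) = (9594 + 224)/(-21645 + 7636) = 9818/(-14009) = 9818*(-1/14009) = -9818/14009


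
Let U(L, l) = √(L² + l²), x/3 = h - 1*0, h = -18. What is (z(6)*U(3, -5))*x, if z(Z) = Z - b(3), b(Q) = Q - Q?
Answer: -324*√34 ≈ -1889.2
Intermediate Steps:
b(Q) = 0
x = -54 (x = 3*(-18 - 1*0) = 3*(-18 + 0) = 3*(-18) = -54)
z(Z) = Z (z(Z) = Z - 1*0 = Z + 0 = Z)
(z(6)*U(3, -5))*x = (6*√(3² + (-5)²))*(-54) = (6*√(9 + 25))*(-54) = (6*√34)*(-54) = -324*√34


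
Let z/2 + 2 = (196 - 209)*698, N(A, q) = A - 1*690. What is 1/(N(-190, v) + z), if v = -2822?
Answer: -1/19032 ≈ -5.2543e-5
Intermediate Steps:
N(A, q) = -690 + A (N(A, q) = A - 690 = -690 + A)
z = -18152 (z = -4 + 2*((196 - 209)*698) = -4 + 2*(-13*698) = -4 + 2*(-9074) = -4 - 18148 = -18152)
1/(N(-190, v) + z) = 1/((-690 - 190) - 18152) = 1/(-880 - 18152) = 1/(-19032) = -1/19032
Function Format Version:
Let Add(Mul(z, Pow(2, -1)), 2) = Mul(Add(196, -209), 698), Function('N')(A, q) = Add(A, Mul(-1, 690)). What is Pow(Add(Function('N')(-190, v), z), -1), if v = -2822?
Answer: Rational(-1, 19032) ≈ -5.2543e-5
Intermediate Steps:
Function('N')(A, q) = Add(-690, A) (Function('N')(A, q) = Add(A, -690) = Add(-690, A))
z = -18152 (z = Add(-4, Mul(2, Mul(Add(196, -209), 698))) = Add(-4, Mul(2, Mul(-13, 698))) = Add(-4, Mul(2, -9074)) = Add(-4, -18148) = -18152)
Pow(Add(Function('N')(-190, v), z), -1) = Pow(Add(Add(-690, -190), -18152), -1) = Pow(Add(-880, -18152), -1) = Pow(-19032, -1) = Rational(-1, 19032)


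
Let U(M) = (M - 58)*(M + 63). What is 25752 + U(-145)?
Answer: 42398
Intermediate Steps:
U(M) = (-58 + M)*(63 + M)
25752 + U(-145) = 25752 + (-3654 + (-145)² + 5*(-145)) = 25752 + (-3654 + 21025 - 725) = 25752 + 16646 = 42398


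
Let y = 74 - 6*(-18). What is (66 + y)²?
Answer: 61504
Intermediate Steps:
y = 182 (y = 74 - 1*(-108) = 74 + 108 = 182)
(66 + y)² = (66 + 182)² = 248² = 61504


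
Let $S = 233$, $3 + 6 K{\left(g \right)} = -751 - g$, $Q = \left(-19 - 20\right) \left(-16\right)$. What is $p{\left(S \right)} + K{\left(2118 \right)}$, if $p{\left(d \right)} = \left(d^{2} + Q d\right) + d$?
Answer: $\frac{598306}{3} \approx 1.9944 \cdot 10^{5}$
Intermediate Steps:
$Q = 624$ ($Q = \left(-39\right) \left(-16\right) = 624$)
$K{\left(g \right)} = - \frac{377}{3} - \frac{g}{6}$ ($K{\left(g \right)} = - \frac{1}{2} + \frac{-751 - g}{6} = - \frac{1}{2} - \left(\frac{751}{6} + \frac{g}{6}\right) = - \frac{377}{3} - \frac{g}{6}$)
$p{\left(d \right)} = d^{2} + 625 d$ ($p{\left(d \right)} = \left(d^{2} + 624 d\right) + d = d^{2} + 625 d$)
$p{\left(S \right)} + K{\left(2118 \right)} = 233 \left(625 + 233\right) - \frac{1436}{3} = 233 \cdot 858 - \frac{1436}{3} = 199914 - \frac{1436}{3} = \frac{598306}{3}$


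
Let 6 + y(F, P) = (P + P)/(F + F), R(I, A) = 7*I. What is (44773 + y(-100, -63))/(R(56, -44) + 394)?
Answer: 4476763/78600 ≈ 56.956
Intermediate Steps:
y(F, P) = -6 + P/F (y(F, P) = -6 + (P + P)/(F + F) = -6 + (2*P)/((2*F)) = -6 + (2*P)*(1/(2*F)) = -6 + P/F)
(44773 + y(-100, -63))/(R(56, -44) + 394) = (44773 + (-6 - 63/(-100)))/(7*56 + 394) = (44773 + (-6 - 63*(-1/100)))/(392 + 394) = (44773 + (-6 + 63/100))/786 = (44773 - 537/100)*(1/786) = (4476763/100)*(1/786) = 4476763/78600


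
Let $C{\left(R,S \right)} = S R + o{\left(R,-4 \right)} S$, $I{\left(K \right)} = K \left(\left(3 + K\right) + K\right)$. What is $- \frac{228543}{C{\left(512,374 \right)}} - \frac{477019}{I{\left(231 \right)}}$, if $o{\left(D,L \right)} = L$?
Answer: $- \frac{10470794563}{1855271880} \approx -5.6438$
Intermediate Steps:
$I{\left(K \right)} = K \left(3 + 2 K\right)$
$C{\left(R,S \right)} = - 4 S + R S$ ($C{\left(R,S \right)} = S R - 4 S = R S - 4 S = - 4 S + R S$)
$- \frac{228543}{C{\left(512,374 \right)}} - \frac{477019}{I{\left(231 \right)}} = - \frac{228543}{374 \left(-4 + 512\right)} - \frac{477019}{231 \left(3 + 2 \cdot 231\right)} = - \frac{228543}{374 \cdot 508} - \frac{477019}{231 \left(3 + 462\right)} = - \frac{228543}{189992} - \frac{477019}{231 \cdot 465} = \left(-228543\right) \frac{1}{189992} - \frac{477019}{107415} = - \frac{228543}{189992} - \frac{477019}{107415} = - \frac{10470794563}{1855271880}$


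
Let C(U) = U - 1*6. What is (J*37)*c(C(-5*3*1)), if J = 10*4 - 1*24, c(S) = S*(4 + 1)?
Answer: -62160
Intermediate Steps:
C(U) = -6 + U (C(U) = U - 6 = -6 + U)
c(S) = 5*S (c(S) = S*5 = 5*S)
J = 16 (J = 40 - 24 = 16)
(J*37)*c(C(-5*3*1)) = (16*37)*(5*(-6 - 5*3*1)) = 592*(5*(-6 - 15*1)) = 592*(5*(-6 - 15)) = 592*(5*(-21)) = 592*(-105) = -62160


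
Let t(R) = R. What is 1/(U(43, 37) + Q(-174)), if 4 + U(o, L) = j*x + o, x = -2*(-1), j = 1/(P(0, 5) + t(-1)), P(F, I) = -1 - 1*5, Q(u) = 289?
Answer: 7/2294 ≈ 0.0030514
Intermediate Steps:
P(F, I) = -6 (P(F, I) = -1 - 5 = -6)
j = -1/7 (j = 1/(-6 - 1) = 1/(-7) = -1/7 ≈ -0.14286)
x = 2
U(o, L) = -30/7 + o (U(o, L) = -4 + (-1/7*2 + o) = -4 + (-2/7 + o) = -30/7 + o)
1/(U(43, 37) + Q(-174)) = 1/((-30/7 + 43) + 289) = 1/(271/7 + 289) = 1/(2294/7) = 7/2294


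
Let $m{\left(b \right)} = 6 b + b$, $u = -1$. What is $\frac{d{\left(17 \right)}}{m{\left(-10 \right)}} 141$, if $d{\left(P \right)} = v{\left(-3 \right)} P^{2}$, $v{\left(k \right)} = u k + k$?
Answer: $0$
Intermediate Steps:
$v{\left(k \right)} = 0$ ($v{\left(k \right)} = - k + k = 0$)
$d{\left(P \right)} = 0$ ($d{\left(P \right)} = 0 P^{2} = 0$)
$m{\left(b \right)} = 7 b$
$\frac{d{\left(17 \right)}}{m{\left(-10 \right)}} 141 = \frac{0}{7 \left(-10\right)} 141 = \frac{0}{-70} \cdot 141 = 0 \left(- \frac{1}{70}\right) 141 = 0 \cdot 141 = 0$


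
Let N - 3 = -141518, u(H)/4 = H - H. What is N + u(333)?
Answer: -141515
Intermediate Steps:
u(H) = 0 (u(H) = 4*(H - H) = 4*0 = 0)
N = -141515 (N = 3 - 141518 = -141515)
N + u(333) = -141515 + 0 = -141515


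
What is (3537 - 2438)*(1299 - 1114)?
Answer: 203315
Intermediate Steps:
(3537 - 2438)*(1299 - 1114) = 1099*185 = 203315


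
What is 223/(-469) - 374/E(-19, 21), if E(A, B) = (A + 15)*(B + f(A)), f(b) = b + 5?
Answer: 12083/938 ≈ 12.882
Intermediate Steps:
f(b) = 5 + b
E(A, B) = (15 + A)*(5 + A + B) (E(A, B) = (A + 15)*(B + (5 + A)) = (15 + A)*(5 + A + B))
223/(-469) - 374/E(-19, 21) = 223/(-469) - 374/(75 + (-19)² + 15*21 + 20*(-19) - 19*21) = 223*(-1/469) - 374/(75 + 361 + 315 - 380 - 399) = -223/469 - 374/(-28) = -223/469 - 374*(-1/28) = -223/469 + 187/14 = 12083/938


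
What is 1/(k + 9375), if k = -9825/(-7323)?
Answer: 2441/22887650 ≈ 0.00010665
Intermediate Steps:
k = 3275/2441 (k = -9825*(-1/7323) = 3275/2441 ≈ 1.3417)
1/(k + 9375) = 1/(3275/2441 + 9375) = 1/(22887650/2441) = 2441/22887650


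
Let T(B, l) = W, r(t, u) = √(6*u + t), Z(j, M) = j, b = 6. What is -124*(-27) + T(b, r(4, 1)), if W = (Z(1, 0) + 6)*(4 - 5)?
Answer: 3341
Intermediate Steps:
r(t, u) = √(t + 6*u)
W = -7 (W = (1 + 6)*(4 - 5) = 7*(-1) = -7)
T(B, l) = -7
-124*(-27) + T(b, r(4, 1)) = -124*(-27) - 7 = 3348 - 7 = 3341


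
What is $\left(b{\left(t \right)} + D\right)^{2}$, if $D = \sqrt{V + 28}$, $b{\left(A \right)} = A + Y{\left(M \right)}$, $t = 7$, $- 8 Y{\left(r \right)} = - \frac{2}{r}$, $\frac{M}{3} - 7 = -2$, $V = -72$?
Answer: $\frac{18841}{3600} + \frac{421 i \sqrt{11}}{15} \approx 5.2336 + 93.087 i$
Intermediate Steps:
$M = 15$ ($M = 21 + 3 \left(-2\right) = 21 - 6 = 15$)
$Y{\left(r \right)} = \frac{1}{4 r}$ ($Y{\left(r \right)} = - \frac{\left(-2\right) \frac{1}{r}}{8} = \frac{1}{4 r}$)
$b{\left(A \right)} = \frac{1}{60} + A$ ($b{\left(A \right)} = A + \frac{1}{4 \cdot 15} = A + \frac{1}{4} \cdot \frac{1}{15} = A + \frac{1}{60} = \frac{1}{60} + A$)
$D = 2 i \sqrt{11}$ ($D = \sqrt{-72 + 28} = \sqrt{-44} = 2 i \sqrt{11} \approx 6.6332 i$)
$\left(b{\left(t \right)} + D\right)^{2} = \left(\left(\frac{1}{60} + 7\right) + 2 i \sqrt{11}\right)^{2} = \left(\frac{421}{60} + 2 i \sqrt{11}\right)^{2}$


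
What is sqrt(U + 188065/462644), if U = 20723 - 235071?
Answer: I*sqrt(11469711366544067)/231322 ≈ 462.98*I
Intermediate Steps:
U = -214348
sqrt(U + 188065/462644) = sqrt(-214348 + 188065/462644) = sqrt(-99166628047/462644) = I*sqrt(11469711366544067)/231322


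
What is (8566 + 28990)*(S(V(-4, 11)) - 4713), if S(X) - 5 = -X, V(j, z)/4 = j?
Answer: -176212752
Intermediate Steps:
V(j, z) = 4*j
S(X) = 5 - X
(8566 + 28990)*(S(V(-4, 11)) - 4713) = (8566 + 28990)*((5 - 4*(-4)) - 4713) = 37556*((5 - 1*(-16)) - 4713) = 37556*((5 + 16) - 4713) = 37556*(21 - 4713) = 37556*(-4692) = -176212752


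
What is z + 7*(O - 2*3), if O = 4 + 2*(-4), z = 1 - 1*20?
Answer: -89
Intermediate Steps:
z = -19 (z = 1 - 20 = -19)
O = -4 (O = 4 - 8 = -4)
z + 7*(O - 2*3) = -19 + 7*(-4 - 2*3) = -19 + 7*(-4 - 6) = -19 + 7*(-10) = -19 - 70 = -89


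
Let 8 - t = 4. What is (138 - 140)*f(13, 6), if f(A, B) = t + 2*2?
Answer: -16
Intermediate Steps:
t = 4 (t = 8 - 1*4 = 8 - 4 = 4)
f(A, B) = 8 (f(A, B) = 4 + 2*2 = 4 + 4 = 8)
(138 - 140)*f(13, 6) = (138 - 140)*8 = -2*8 = -16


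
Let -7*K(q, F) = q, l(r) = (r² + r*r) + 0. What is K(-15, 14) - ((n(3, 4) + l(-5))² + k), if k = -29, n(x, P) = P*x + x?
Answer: -29357/7 ≈ -4193.9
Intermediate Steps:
l(r) = 2*r² (l(r) = (r² + r²) + 0 = 2*r² + 0 = 2*r²)
K(q, F) = -q/7
n(x, P) = x + P*x
K(-15, 14) - ((n(3, 4) + l(-5))² + k) = -⅐*(-15) - ((3*(1 + 4) + 2*(-5)²)² - 29) = 15/7 - ((3*5 + 2*25)² - 29) = 15/7 - ((15 + 50)² - 29) = 15/7 - (65² - 29) = 15/7 - (4225 - 29) = 15/7 - 1*4196 = 15/7 - 4196 = -29357/7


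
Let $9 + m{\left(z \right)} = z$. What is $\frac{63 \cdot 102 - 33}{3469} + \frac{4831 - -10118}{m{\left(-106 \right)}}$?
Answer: $- \frac{51122886}{398935} \approx -128.15$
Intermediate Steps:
$m{\left(z \right)} = -9 + z$
$\frac{63 \cdot 102 - 33}{3469} + \frac{4831 - -10118}{m{\left(-106 \right)}} = \frac{63 \cdot 102 - 33}{3469} + \frac{4831 - -10118}{-9 - 106} = \left(6426 - 33\right) \frac{1}{3469} + \frac{4831 + 10118}{-115} = 6393 \cdot \frac{1}{3469} + 14949 \left(- \frac{1}{115}\right) = \frac{6393}{3469} - \frac{14949}{115} = - \frac{51122886}{398935}$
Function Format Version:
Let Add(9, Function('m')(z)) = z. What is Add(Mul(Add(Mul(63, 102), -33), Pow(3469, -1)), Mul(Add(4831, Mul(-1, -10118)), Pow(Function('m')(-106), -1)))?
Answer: Rational(-51122886, 398935) ≈ -128.15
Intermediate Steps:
Function('m')(z) = Add(-9, z)
Add(Mul(Add(Mul(63, 102), -33), Pow(3469, -1)), Mul(Add(4831, Mul(-1, -10118)), Pow(Function('m')(-106), -1))) = Add(Mul(Add(Mul(63, 102), -33), Pow(3469, -1)), Mul(Add(4831, Mul(-1, -10118)), Pow(Add(-9, -106), -1))) = Add(Mul(Add(6426, -33), Rational(1, 3469)), Mul(Add(4831, 10118), Pow(-115, -1))) = Add(Mul(6393, Rational(1, 3469)), Mul(14949, Rational(-1, 115))) = Add(Rational(6393, 3469), Rational(-14949, 115)) = Rational(-51122886, 398935)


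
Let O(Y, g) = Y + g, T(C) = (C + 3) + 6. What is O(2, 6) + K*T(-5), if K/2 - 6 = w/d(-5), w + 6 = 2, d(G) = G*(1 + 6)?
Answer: 1992/35 ≈ 56.914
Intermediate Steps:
T(C) = 9 + C (T(C) = (3 + C) + 6 = 9 + C)
d(G) = 7*G (d(G) = G*7 = 7*G)
w = -4 (w = -6 + 2 = -4)
K = 428/35 (K = 12 + 2*(-4/(7*(-5))) = 12 + 2*(-4/(-35)) = 12 + 2*(-4*(-1/35)) = 12 + 2*(4/35) = 12 + 8/35 = 428/35 ≈ 12.229)
O(2, 6) + K*T(-5) = (2 + 6) + 428*(9 - 5)/35 = 8 + (428/35)*4 = 8 + 1712/35 = 1992/35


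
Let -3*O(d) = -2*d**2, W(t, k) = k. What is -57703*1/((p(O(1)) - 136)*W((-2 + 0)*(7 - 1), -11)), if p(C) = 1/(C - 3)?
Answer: -403921/10505 ≈ -38.450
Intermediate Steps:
O(d) = 2*d**2/3 (O(d) = -(-2)*d**2/3 = 2*d**2/3)
p(C) = 1/(-3 + C)
-57703*1/((p(O(1)) - 136)*W((-2 + 0)*(7 - 1), -11)) = -57703*(-1/(11*(1/(-3 + (2/3)*1**2) - 136))) = -57703*(-1/(11*(1/(-3 + (2/3)*1) - 136))) = -57703*(-1/(11*(1/(-3 + 2/3) - 136))) = -57703*(-1/(11*(1/(-7/3) - 136))) = -57703*(-1/(11*(-3/7 - 136))) = -57703/((-11*(-955/7))) = -57703/10505/7 = -57703*7/10505 = -403921/10505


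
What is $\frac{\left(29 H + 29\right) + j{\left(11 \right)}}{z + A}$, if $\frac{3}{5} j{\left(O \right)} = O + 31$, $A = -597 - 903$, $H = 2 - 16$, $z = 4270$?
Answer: $- \frac{307}{2770} \approx -0.11083$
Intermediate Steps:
$H = -14$
$A = -1500$
$j{\left(O \right)} = \frac{155}{3} + \frac{5 O}{3}$ ($j{\left(O \right)} = \frac{5 \left(O + 31\right)}{3} = \frac{5 \left(31 + O\right)}{3} = \frac{155}{3} + \frac{5 O}{3}$)
$\frac{\left(29 H + 29\right) + j{\left(11 \right)}}{z + A} = \frac{\left(29 \left(-14\right) + 29\right) + \left(\frac{155}{3} + \frac{5}{3} \cdot 11\right)}{4270 - 1500} = \frac{\left(-406 + 29\right) + \left(\frac{155}{3} + \frac{55}{3}\right)}{2770} = \left(-377 + 70\right) \frac{1}{2770} = \left(-307\right) \frac{1}{2770} = - \frac{307}{2770}$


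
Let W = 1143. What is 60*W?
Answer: 68580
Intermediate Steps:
60*W = 60*1143 = 68580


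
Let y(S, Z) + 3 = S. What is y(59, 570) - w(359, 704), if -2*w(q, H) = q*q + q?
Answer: 64676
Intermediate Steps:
y(S, Z) = -3 + S
w(q, H) = -q/2 - q²/2 (w(q, H) = -(q*q + q)/2 = -(q² + q)/2 = -(q + q²)/2 = -q/2 - q²/2)
y(59, 570) - w(359, 704) = (-3 + 59) - (-1)*359*(1 + 359)/2 = 56 - (-1)*359*360/2 = 56 - 1*(-64620) = 56 + 64620 = 64676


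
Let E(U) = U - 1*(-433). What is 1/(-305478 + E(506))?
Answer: -1/304539 ≈ -3.2837e-6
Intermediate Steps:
E(U) = 433 + U (E(U) = U + 433 = 433 + U)
1/(-305478 + E(506)) = 1/(-305478 + (433 + 506)) = 1/(-305478 + 939) = 1/(-304539) = -1/304539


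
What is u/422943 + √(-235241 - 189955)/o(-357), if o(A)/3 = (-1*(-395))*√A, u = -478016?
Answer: -478016/422943 + 2*√468503/47005 ≈ -1.1011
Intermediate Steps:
o(A) = 1185*√A (o(A) = 3*((-1*(-395))*√A) = 3*(395*√A) = 1185*√A)
u/422943 + √(-235241 - 189955)/o(-357) = -478016/422943 + √(-235241 - 189955)/((1185*√(-357))) = -478016*1/422943 + √(-425196)/((1185*(I*√357))) = -478016/422943 + (6*I*√11811)/((1185*I*√357)) = -478016/422943 + (6*I*√11811)*(-I*√357/423045) = -478016/422943 + 2*√468503/47005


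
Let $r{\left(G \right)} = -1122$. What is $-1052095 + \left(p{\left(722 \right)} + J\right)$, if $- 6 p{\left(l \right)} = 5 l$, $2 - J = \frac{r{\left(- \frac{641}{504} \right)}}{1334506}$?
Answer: $- \frac{2107241021569}{2001759} \approx -1.0527 \cdot 10^{6}$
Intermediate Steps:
$J = \frac{1335067}{667253}$ ($J = 2 - - \frac{1122}{1334506} = 2 - \left(-1122\right) \frac{1}{1334506} = 2 - - \frac{561}{667253} = 2 + \frac{561}{667253} = \frac{1335067}{667253} \approx 2.0008$)
$p{\left(l \right)} = - \frac{5 l}{6}$
$-1052095 + \left(p{\left(722 \right)} + J\right) = -1052095 + \left(\left(- \frac{5}{6}\right) 722 + \frac{1335067}{667253}\right) = -1052095 + \left(- \frac{1805}{3} + \frac{1335067}{667253}\right) = -1052095 - \frac{1200386464}{2001759} = - \frac{2107241021569}{2001759}$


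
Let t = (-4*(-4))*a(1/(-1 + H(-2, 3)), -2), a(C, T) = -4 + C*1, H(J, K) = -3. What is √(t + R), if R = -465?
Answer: I*√533 ≈ 23.087*I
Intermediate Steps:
a(C, T) = -4 + C
t = -68 (t = (-4*(-4))*(-4 + 1/(-1 - 3)) = 16*(-4 + 1/(-4)) = 16*(-4 - ¼) = 16*(-17/4) = -68)
√(t + R) = √(-68 - 465) = √(-533) = I*√533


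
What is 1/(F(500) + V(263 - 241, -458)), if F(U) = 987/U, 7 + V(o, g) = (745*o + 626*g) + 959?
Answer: -500/134682013 ≈ -3.7124e-6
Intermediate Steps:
V(o, g) = 952 + 626*g + 745*o (V(o, g) = -7 + ((745*o + 626*g) + 959) = -7 + ((626*g + 745*o) + 959) = -7 + (959 + 626*g + 745*o) = 952 + 626*g + 745*o)
1/(F(500) + V(263 - 241, -458)) = 1/(987/500 + (952 + 626*(-458) + 745*(263 - 241))) = 1/(987*(1/500) + (952 - 286708 + 745*22)) = 1/(987/500 + (952 - 286708 + 16390)) = 1/(987/500 - 269366) = 1/(-134682013/500) = -500/134682013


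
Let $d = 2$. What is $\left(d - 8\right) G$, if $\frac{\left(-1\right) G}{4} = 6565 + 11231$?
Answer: $427104$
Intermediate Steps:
$G = -71184$ ($G = - 4 \left(6565 + 11231\right) = \left(-4\right) 17796 = -71184$)
$\left(d - 8\right) G = \left(2 - 8\right) \left(-71184\right) = \left(-6\right) \left(-71184\right) = 427104$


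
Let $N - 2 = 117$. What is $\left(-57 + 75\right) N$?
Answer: $2142$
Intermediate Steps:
$N = 119$ ($N = 2 + 117 = 119$)
$\left(-57 + 75\right) N = \left(-57 + 75\right) 119 = 18 \cdot 119 = 2142$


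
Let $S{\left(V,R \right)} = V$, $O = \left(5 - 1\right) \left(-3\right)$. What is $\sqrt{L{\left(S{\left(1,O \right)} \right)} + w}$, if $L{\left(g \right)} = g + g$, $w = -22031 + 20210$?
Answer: $i \sqrt{1819} \approx 42.65 i$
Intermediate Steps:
$O = -12$ ($O = 4 \left(-3\right) = -12$)
$w = -1821$
$L{\left(g \right)} = 2 g$
$\sqrt{L{\left(S{\left(1,O \right)} \right)} + w} = \sqrt{2 \cdot 1 - 1821} = \sqrt{2 - 1821} = \sqrt{-1819} = i \sqrt{1819}$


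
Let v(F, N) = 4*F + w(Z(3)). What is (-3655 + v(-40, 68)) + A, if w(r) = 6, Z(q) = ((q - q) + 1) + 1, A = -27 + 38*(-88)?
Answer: -7180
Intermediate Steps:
A = -3371 (A = -27 - 3344 = -3371)
Z(q) = 2 (Z(q) = (0 + 1) + 1 = 1 + 1 = 2)
v(F, N) = 6 + 4*F (v(F, N) = 4*F + 6 = 6 + 4*F)
(-3655 + v(-40, 68)) + A = (-3655 + (6 + 4*(-40))) - 3371 = (-3655 + (6 - 160)) - 3371 = (-3655 - 154) - 3371 = -3809 - 3371 = -7180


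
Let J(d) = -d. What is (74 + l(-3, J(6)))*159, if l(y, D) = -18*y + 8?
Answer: 21624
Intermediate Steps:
l(y, D) = 8 - 18*y
(74 + l(-3, J(6)))*159 = (74 + (8 - 18*(-3)))*159 = (74 + (8 + 54))*159 = (74 + 62)*159 = 136*159 = 21624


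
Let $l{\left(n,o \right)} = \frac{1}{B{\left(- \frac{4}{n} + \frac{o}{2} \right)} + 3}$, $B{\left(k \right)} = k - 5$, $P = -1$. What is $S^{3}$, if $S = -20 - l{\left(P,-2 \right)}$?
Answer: $-9261$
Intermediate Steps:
$B{\left(k \right)} = -5 + k$
$l{\left(n,o \right)} = \frac{1}{-2 + \frac{o}{2} - \frac{4}{n}}$ ($l{\left(n,o \right)} = \frac{1}{\left(-5 + \left(- \frac{4}{n} + \frac{o}{2}\right)\right) + 3} = \frac{1}{\left(-5 + \left(\frac{o}{2} - \frac{4}{n}\right)\right) + 3} = \frac{1}{\left(-5 + \frac{o}{2} - \frac{4}{n}\right) + 3} = \frac{1}{-2 + \frac{o}{2} - \frac{4}{n}}$)
$S = -21$ ($S = -20 - \left(-2\right) \left(-1\right) \frac{1}{8 - - (-4 - 2)} = -20 - \left(-2\right) \left(-1\right) \frac{1}{8 - \left(-1\right) \left(-6\right)} = -20 - \left(-2\right) \left(-1\right) \frac{1}{8 - 6} = -20 - \left(-2\right) \left(-1\right) \frac{1}{2} = -20 - 1 = -21$)
$S^{3} = \left(-21\right)^{3} = -9261$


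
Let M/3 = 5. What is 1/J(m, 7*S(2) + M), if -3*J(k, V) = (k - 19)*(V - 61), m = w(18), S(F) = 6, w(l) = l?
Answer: -¾ ≈ -0.75000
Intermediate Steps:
M = 15 (M = 3*5 = 15)
m = 18
J(k, V) = -(-61 + V)*(-19 + k)/3 (J(k, V) = -(k - 19)*(V - 61)/3 = -(-19 + k)*(-61 + V)/3 = -(-61 + V)*(-19 + k)/3)
1/J(m, 7*S(2) + M) = 1/(-1159/3 + 19*(7*6 + 15)/3 + (61/3)*18 - ⅓*(7*6 + 15)*18) = 1/(-1159/3 + 19*(42 + 15)/3 + 366 - ⅓*(42 + 15)*18) = 1/(-1159/3 + (19/3)*57 + 366 - ⅓*57*18) = 1/(-1159/3 + 361 + 366 - 342) = 1/(-4/3) = -¾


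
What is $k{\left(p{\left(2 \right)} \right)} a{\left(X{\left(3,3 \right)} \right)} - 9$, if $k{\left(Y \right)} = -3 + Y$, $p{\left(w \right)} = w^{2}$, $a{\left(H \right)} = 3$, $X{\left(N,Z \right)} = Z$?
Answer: $-6$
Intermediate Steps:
$k{\left(p{\left(2 \right)} \right)} a{\left(X{\left(3,3 \right)} \right)} - 9 = \left(-3 + 2^{2}\right) 3 - 9 = \left(-3 + 4\right) 3 - 9 = 1 \cdot 3 - 9 = 3 - 9 = -6$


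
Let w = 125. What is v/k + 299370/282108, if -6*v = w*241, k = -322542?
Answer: 48987907895/45495839268 ≈ 1.0768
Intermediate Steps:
v = -30125/6 (v = -125*241/6 = -⅙*30125 = -30125/6 ≈ -5020.8)
v/k + 299370/282108 = -30125/6/(-322542) + 299370/282108 = -30125/6*(-1/322542) + 299370*(1/282108) = 30125/1935252 + 49895/47018 = 48987907895/45495839268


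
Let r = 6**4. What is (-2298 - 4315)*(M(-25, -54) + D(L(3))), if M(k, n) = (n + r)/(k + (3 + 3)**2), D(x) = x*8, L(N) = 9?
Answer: -13450842/11 ≈ -1.2228e+6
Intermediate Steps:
r = 1296
D(x) = 8*x
M(k, n) = (1296 + n)/(36 + k) (M(k, n) = (n + 1296)/(k + (3 + 3)**2) = (1296 + n)/(k + 6**2) = (1296 + n)/(k + 36) = (1296 + n)/(36 + k))
(-2298 - 4315)*(M(-25, -54) + D(L(3))) = (-2298 - 4315)*((1296 - 54)/(36 - 25) + 8*9) = -6613*(1242/11 + 72) = -6613*2034/11 = -13450842/11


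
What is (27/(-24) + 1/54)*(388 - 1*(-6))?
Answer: -47083/108 ≈ -435.95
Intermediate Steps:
(27/(-24) + 1/54)*(388 - 1*(-6)) = (27*(-1/24) + 1*(1/54))*(388 + 6) = (-9/8 + 1/54)*394 = -239/216*394 = -47083/108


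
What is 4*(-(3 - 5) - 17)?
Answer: -60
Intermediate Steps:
4*(-(3 - 5) - 17) = 4*(-1*(-2) - 17) = 4*(2 - 17) = 4*(-15) = -60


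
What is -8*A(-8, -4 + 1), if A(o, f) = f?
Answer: 24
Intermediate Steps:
-8*A(-8, -4 + 1) = -8*(-4 + 1) = -8*(-3) = 24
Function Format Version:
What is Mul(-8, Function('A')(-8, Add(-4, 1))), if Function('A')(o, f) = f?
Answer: 24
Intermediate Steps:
Mul(-8, Function('A')(-8, Add(-4, 1))) = Mul(-8, Add(-4, 1)) = Mul(-8, -3) = 24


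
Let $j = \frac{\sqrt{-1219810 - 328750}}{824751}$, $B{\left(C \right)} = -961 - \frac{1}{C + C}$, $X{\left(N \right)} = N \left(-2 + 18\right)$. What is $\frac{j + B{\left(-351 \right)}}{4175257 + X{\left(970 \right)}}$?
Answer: $- \frac{674621}{2941925454} + \frac{4 i \sqrt{96785}}{3456347521527} \approx -0.00022931 + 3.6004 \cdot 10^{-10} i$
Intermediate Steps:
$X{\left(N \right)} = 16 N$ ($X{\left(N \right)} = N 16 = 16 N$)
$B{\left(C \right)} = -961 - \frac{1}{2 C}$
$j = \frac{4 i \sqrt{96785}}{824751}$ ($j = \sqrt{-1548560} \cdot \frac{1}{824751} = 4 i \sqrt{96785} \cdot \frac{1}{824751} = \frac{4 i \sqrt{96785}}{824751} \approx 0.0015088 i$)
$\frac{j + B{\left(-351 \right)}}{4175257 + X{\left(970 \right)}} = \frac{\frac{4 i \sqrt{96785}}{824751} - \left(961 + \frac{1}{2 \left(-351\right)}\right)}{4175257 + 16 \cdot 970} = \frac{\frac{4 i \sqrt{96785}}{824751} - \frac{674621}{702}}{4175257 + 15520} = \frac{\frac{4 i \sqrt{96785}}{824751} + \left(-961 + \frac{1}{702}\right)}{4190777} = \left(\frac{4 i \sqrt{96785}}{824751} - \frac{674621}{702}\right) \frac{1}{4190777} = \left(- \frac{674621}{702} + \frac{4 i \sqrt{96785}}{824751}\right) \frac{1}{4190777} = - \frac{674621}{2941925454} + \frac{4 i \sqrt{96785}}{3456347521527}$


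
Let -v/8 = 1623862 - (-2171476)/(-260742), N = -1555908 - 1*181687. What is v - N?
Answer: -1467095418767/130371 ≈ -1.1253e+7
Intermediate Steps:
N = -1737595 (N = -1555908 - 181687 = -1737595)
v = -1693627416512/130371 (v = -8*(1623862 - (-2171476)/(-260742)) = -8*(1623862 - (-2171476)*(-1)/260742) = -8*(1623862 - 1*1085738/130371) = -8*(1623862 - 1085738/130371) = -8*211703427064/130371 = -1693627416512/130371 ≈ -1.2991e+7)
v - N = -1693627416512/130371 - 1*(-1737595) = -1693627416512/130371 + 1737595 = -1467095418767/130371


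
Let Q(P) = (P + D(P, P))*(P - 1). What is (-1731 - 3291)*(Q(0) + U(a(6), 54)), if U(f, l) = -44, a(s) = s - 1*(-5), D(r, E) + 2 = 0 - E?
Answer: 210924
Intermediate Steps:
D(r, E) = -2 - E (D(r, E) = -2 + (0 - E) = -2 - E)
a(s) = 5 + s (a(s) = s + 5 = 5 + s)
Q(P) = 2 - 2*P (Q(P) = (P + (-2 - P))*(P - 1) = -2*(-1 + P) = 2 - 2*P)
(-1731 - 3291)*(Q(0) + U(a(6), 54)) = (-1731 - 3291)*((2 - 2*0) - 44) = -5022*((2 + 0) - 44) = -5022*(2 - 44) = -5022*(-42) = 210924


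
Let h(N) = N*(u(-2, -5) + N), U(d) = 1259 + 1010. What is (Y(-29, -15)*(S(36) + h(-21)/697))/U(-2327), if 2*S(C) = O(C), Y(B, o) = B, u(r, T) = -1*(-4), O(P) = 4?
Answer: -2987/93029 ≈ -0.032108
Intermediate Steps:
u(r, T) = 4
U(d) = 2269
S(C) = 2 (S(C) = (½)*4 = 2)
h(N) = N*(4 + N)
(Y(-29, -15)*(S(36) + h(-21)/697))/U(-2327) = -29*(2 - 21*(4 - 21)/697)/2269 = -29*(2 - 21*(-17)*(1/697))*(1/2269) = -29*(2 + 357*(1/697))*(1/2269) = -29*(2 + 21/41)*(1/2269) = -29*103/41*(1/2269) = -2987/41*1/2269 = -2987/93029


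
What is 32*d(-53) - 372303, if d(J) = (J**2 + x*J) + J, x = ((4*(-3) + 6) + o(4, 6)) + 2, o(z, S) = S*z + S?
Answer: -328207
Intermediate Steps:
o(z, S) = S + S*z
x = 26 (x = ((4*(-3) + 6) + 6*(1 + 4)) + 2 = ((-12 + 6) + 6*5) + 2 = (-6 + 30) + 2 = 24 + 2 = 26)
d(J) = J**2 + 27*J (d(J) = (J**2 + 26*J) + J = J**2 + 27*J)
32*d(-53) - 372303 = 32*(-53*(27 - 53)) - 372303 = 32*(-53*(-26)) - 372303 = 32*1378 - 372303 = 44096 - 372303 = -328207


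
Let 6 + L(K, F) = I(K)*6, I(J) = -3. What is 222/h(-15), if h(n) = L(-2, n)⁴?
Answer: 37/55296 ≈ 0.00066913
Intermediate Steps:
L(K, F) = -24 (L(K, F) = -6 - 3*6 = -6 - 18 = -24)
h(n) = 331776 (h(n) = (-24)⁴ = 331776)
222/h(-15) = 222/331776 = 222*(1/331776) = 37/55296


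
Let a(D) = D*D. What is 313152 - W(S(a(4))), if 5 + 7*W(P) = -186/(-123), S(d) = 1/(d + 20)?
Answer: 89874767/287 ≈ 3.1315e+5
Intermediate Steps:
a(D) = D²
S(d) = 1/(20 + d)
W(P) = -143/287 (W(P) = -5/7 + (-186/(-123))/7 = -5/7 + (-186*(-1/123))/7 = -5/7 + (⅐)*(62/41) = -5/7 + 62/287 = -143/287)
313152 - W(S(a(4))) = 313152 - 1*(-143/287) = 313152 + 143/287 = 89874767/287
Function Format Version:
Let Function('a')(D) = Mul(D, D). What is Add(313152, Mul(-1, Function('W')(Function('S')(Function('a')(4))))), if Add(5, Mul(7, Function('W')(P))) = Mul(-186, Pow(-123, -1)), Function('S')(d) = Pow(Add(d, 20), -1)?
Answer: Rational(89874767, 287) ≈ 3.1315e+5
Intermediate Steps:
Function('a')(D) = Pow(D, 2)
Function('S')(d) = Pow(Add(20, d), -1)
Function('W')(P) = Rational(-143, 287) (Function('W')(P) = Add(Rational(-5, 7), Mul(Rational(1, 7), Mul(-186, Pow(-123, -1)))) = Add(Rational(-5, 7), Mul(Rational(1, 7), Mul(-186, Rational(-1, 123)))) = Add(Rational(-5, 7), Mul(Rational(1, 7), Rational(62, 41))) = Add(Rational(-5, 7), Rational(62, 287)) = Rational(-143, 287))
Add(313152, Mul(-1, Function('W')(Function('S')(Function('a')(4))))) = Add(313152, Mul(-1, Rational(-143, 287))) = Add(313152, Rational(143, 287)) = Rational(89874767, 287)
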